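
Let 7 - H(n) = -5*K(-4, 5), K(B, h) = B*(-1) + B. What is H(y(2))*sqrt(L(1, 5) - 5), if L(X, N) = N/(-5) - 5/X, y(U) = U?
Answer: 7*I*sqrt(11) ≈ 23.216*I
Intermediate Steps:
L(X, N) = -5/X - N/5 (L(X, N) = N*(-1/5) - 5/X = -N/5 - 5/X = -5/X - N/5)
K(B, h) = 0 (K(B, h) = -B + B = 0)
H(n) = 7 (H(n) = 7 - (-5)*0 = 7 - 1*0 = 7 + 0 = 7)
H(y(2))*sqrt(L(1, 5) - 5) = 7*sqrt((-5/1 - 1/5*5) - 5) = 7*sqrt((-5*1 - 1) - 5) = 7*sqrt((-5 - 1) - 5) = 7*sqrt(-6 - 5) = 7*sqrt(-11) = 7*(I*sqrt(11)) = 7*I*sqrt(11)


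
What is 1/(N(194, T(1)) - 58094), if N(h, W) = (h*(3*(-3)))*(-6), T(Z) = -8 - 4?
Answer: -1/47618 ≈ -2.1000e-5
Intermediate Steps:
T(Z) = -12
N(h, W) = 54*h (N(h, W) = (h*(-9))*(-6) = -9*h*(-6) = 54*h)
1/(N(194, T(1)) - 58094) = 1/(54*194 - 58094) = 1/(10476 - 58094) = 1/(-47618) = -1/47618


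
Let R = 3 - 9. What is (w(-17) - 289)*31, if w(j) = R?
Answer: -9145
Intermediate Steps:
R = -6
w(j) = -6
(w(-17) - 289)*31 = (-6 - 289)*31 = -295*31 = -9145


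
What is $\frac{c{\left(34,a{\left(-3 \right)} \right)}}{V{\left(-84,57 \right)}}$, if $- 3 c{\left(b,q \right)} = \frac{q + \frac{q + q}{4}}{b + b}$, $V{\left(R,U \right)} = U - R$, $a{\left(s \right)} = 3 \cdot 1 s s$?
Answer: $- \frac{9}{6392} \approx -0.001408$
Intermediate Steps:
$a{\left(s \right)} = 3 s^{2}$
$c{\left(b,q \right)} = - \frac{q}{4 b}$ ($c{\left(b,q \right)} = - \frac{\left(q + \frac{q + q}{4}\right) \frac{1}{b + b}}{3} = - \frac{\left(q + 2 q \frac{1}{4}\right) \frac{1}{2 b}}{3} = - \frac{\left(q + \frac{q}{2}\right) \frac{1}{2 b}}{3} = - \frac{\frac{3 q}{2} \frac{1}{2 b}}{3} = - \frac{\frac{3}{4} q \frac{1}{b}}{3} = - \frac{q}{4 b}$)
$\frac{c{\left(34,a{\left(-3 \right)} \right)}}{V{\left(-84,57 \right)}} = \frac{\left(- \frac{1}{4}\right) 3 \left(-3\right)^{2} \cdot \frac{1}{34}}{57 - -84} = \frac{\left(- \frac{1}{4}\right) 3 \cdot 9 \cdot \frac{1}{34}}{57 + 84} = \frac{\left(- \frac{1}{4}\right) 27 \cdot \frac{1}{34}}{141} = \left(- \frac{27}{136}\right) \frac{1}{141} = - \frac{9}{6392}$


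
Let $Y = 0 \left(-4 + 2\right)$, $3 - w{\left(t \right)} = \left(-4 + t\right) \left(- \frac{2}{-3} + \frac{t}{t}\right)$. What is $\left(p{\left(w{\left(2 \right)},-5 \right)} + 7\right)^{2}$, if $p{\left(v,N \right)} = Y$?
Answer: $49$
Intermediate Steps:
$w{\left(t \right)} = \frac{29}{3} - \frac{5 t}{3}$ ($w{\left(t \right)} = 3 - \left(-4 + t\right) \left(- \frac{2}{-3} + \frac{t}{t}\right) = 3 - \left(-4 + t\right) \left(\left(-2\right) \left(- \frac{1}{3}\right) + 1\right) = 3 - \left(-4 + t\right) \left(\frac{2}{3} + 1\right) = 3 - \left(-4 + t\right) \frac{5}{3} = 3 - \left(- \frac{20}{3} + \frac{5 t}{3}\right) = \frac{29}{3} - \frac{5 t}{3}$)
$Y = 0$ ($Y = 0 \left(-2\right) = 0$)
$p{\left(v,N \right)} = 0$
$\left(p{\left(w{\left(2 \right)},-5 \right)} + 7\right)^{2} = \left(0 + 7\right)^{2} = 7^{2} = 49$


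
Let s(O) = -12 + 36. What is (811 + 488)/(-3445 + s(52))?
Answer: -1299/3421 ≈ -0.37971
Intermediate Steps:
s(O) = 24
(811 + 488)/(-3445 + s(52)) = (811 + 488)/(-3445 + 24) = 1299/(-3421) = 1299*(-1/3421) = -1299/3421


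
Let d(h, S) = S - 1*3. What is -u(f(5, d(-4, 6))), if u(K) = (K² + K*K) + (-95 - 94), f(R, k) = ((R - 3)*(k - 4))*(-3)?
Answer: 117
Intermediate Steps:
d(h, S) = -3 + S (d(h, S) = S - 3 = -3 + S)
f(R, k) = -3*(-4 + k)*(-3 + R) (f(R, k) = ((-3 + R)*(-4 + k))*(-3) = ((-4 + k)*(-3 + R))*(-3) = -3*(-4 + k)*(-3 + R))
u(K) = -189 + 2*K² (u(K) = (K² + K²) - 189 = 2*K² - 189 = -189 + 2*K²)
-u(f(5, d(-4, 6))) = -(-189 + 2*(-36 + 9*(-3 + 6) + 12*5 - 3*5*(-3 + 6))²) = -(-189 + 2*(-36 + 9*3 + 60 - 3*5*3)²) = -(-189 + 2*(-36 + 27 + 60 - 45)²) = -(-189 + 2*6²) = -(-189 + 2*36) = -(-189 + 72) = -1*(-117) = 117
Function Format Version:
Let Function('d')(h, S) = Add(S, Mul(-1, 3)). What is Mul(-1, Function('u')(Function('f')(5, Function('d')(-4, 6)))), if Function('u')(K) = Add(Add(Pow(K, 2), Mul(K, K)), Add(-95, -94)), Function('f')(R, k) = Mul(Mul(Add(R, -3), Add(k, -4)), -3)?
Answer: 117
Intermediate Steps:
Function('d')(h, S) = Add(-3, S) (Function('d')(h, S) = Add(S, -3) = Add(-3, S))
Function('f')(R, k) = Mul(-3, Add(-4, k), Add(-3, R)) (Function('f')(R, k) = Mul(Mul(Add(-3, R), Add(-4, k)), -3) = Mul(Mul(Add(-4, k), Add(-3, R)), -3) = Mul(-3, Add(-4, k), Add(-3, R)))
Function('u')(K) = Add(-189, Mul(2, Pow(K, 2))) (Function('u')(K) = Add(Add(Pow(K, 2), Pow(K, 2)), -189) = Add(Mul(2, Pow(K, 2)), -189) = Add(-189, Mul(2, Pow(K, 2))))
Mul(-1, Function('u')(Function('f')(5, Function('d')(-4, 6)))) = Mul(-1, Add(-189, Mul(2, Pow(Add(-36, Mul(9, Add(-3, 6)), Mul(12, 5), Mul(-3, 5, Add(-3, 6))), 2)))) = Mul(-1, Add(-189, Mul(2, Pow(Add(-36, Mul(9, 3), 60, Mul(-3, 5, 3)), 2)))) = Mul(-1, Add(-189, Mul(2, Pow(Add(-36, 27, 60, -45), 2)))) = Mul(-1, Add(-189, Mul(2, Pow(6, 2)))) = Mul(-1, Add(-189, Mul(2, 36))) = Mul(-1, Add(-189, 72)) = Mul(-1, -117) = 117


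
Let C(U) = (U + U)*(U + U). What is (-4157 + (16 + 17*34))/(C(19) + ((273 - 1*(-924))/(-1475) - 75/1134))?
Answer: -1986550650/804612859 ≈ -2.4690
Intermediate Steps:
C(U) = 4*U² (C(U) = (2*U)*(2*U) = 4*U²)
(-4157 + (16 + 17*34))/(C(19) + ((273 - 1*(-924))/(-1475) - 75/1134)) = (-4157 + (16 + 17*34))/(4*19² + ((273 - 1*(-924))/(-1475) - 75/1134)) = (-4157 + (16 + 578))/(4*361 + ((273 + 924)*(-1/1475) - 75*1/1134)) = (-4157 + 594)/(1444 + (1197*(-1/1475) - 25/378)) = -3563/(1444 + (-1197/1475 - 25/378)) = -3563/(1444 - 489341/557550) = -3563/804612859/557550 = -3563*557550/804612859 = -1986550650/804612859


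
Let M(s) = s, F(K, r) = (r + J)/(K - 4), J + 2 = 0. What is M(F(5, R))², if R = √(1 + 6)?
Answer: (2 - √7)² ≈ 0.41699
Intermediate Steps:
J = -2 (J = -2 + 0 = -2)
R = √7 ≈ 2.6458
F(K, r) = (-2 + r)/(-4 + K) (F(K, r) = (r - 2)/(K - 4) = (-2 + r)/(-4 + K))
M(F(5, R))² = ((-2 + √7)/(-4 + 5))² = ((-2 + √7)/1)² = (1*(-2 + √7))² = (-2 + √7)²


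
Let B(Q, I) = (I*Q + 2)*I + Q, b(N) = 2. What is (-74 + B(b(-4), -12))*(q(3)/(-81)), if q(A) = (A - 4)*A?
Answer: 64/9 ≈ 7.1111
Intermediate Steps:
q(A) = A*(-4 + A) (q(A) = (-4 + A)*A = A*(-4 + A))
B(Q, I) = Q + I*(2 + I*Q) (B(Q, I) = (2 + I*Q)*I + Q = I*(2 + I*Q) + Q = Q + I*(2 + I*Q))
(-74 + B(b(-4), -12))*(q(3)/(-81)) = (-74 + (2 + 2*(-12) + 2*(-12)**2))*((3*(-4 + 3))/(-81)) = (-74 + (2 - 24 + 2*144))*((3*(-1))*(-1/81)) = (-74 + (2 - 24 + 288))*(-3*(-1/81)) = (-74 + 266)*(1/27) = 192*(1/27) = 64/9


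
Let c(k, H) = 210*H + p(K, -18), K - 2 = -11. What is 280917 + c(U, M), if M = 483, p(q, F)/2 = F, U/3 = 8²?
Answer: 382311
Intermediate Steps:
U = 192 (U = 3*8² = 3*64 = 192)
K = -9 (K = 2 - 11 = -9)
p(q, F) = 2*F
c(k, H) = -36 + 210*H (c(k, H) = 210*H + 2*(-18) = 210*H - 36 = -36 + 210*H)
280917 + c(U, M) = 280917 + (-36 + 210*483) = 280917 + (-36 + 101430) = 280917 + 101394 = 382311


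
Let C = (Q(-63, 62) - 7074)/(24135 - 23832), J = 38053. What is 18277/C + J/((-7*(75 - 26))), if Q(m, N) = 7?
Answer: -2168430884/2423981 ≈ -894.57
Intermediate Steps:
C = -7067/303 (C = (7 - 7074)/(24135 - 23832) = -7067/303 ≈ -23.323)
18277/C + J/((-7*(75 - 26))) = 18277/(-7067/303) + 38053/((-7*(75 - 26))) = 18277*(-303/7067) + 38053/((-7*49)) = -5537931/7067 + 38053/(-343) = -5537931/7067 + 38053*(-1/343) = -5537931/7067 - 38053/343 = -2168430884/2423981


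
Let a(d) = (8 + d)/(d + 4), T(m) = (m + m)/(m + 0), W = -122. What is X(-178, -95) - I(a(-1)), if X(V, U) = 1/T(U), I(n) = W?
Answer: 245/2 ≈ 122.50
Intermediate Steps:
T(m) = 2 (T(m) = (2*m)/m = 2)
a(d) = (8 + d)/(4 + d)
I(n) = -122
X(V, U) = 1/2
X(-178, -95) - I(a(-1)) = 1/2 - 1*(-122) = 1/2 + 122 = 245/2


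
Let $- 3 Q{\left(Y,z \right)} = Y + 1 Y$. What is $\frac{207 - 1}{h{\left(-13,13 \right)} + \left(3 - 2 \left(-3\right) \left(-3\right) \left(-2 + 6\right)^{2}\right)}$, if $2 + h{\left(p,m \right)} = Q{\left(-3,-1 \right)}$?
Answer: $- \frac{206}{285} \approx -0.72281$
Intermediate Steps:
$Q{\left(Y,z \right)} = - \frac{2 Y}{3}$ ($Q{\left(Y,z \right)} = - \frac{Y + 1 Y}{3} = - \frac{Y + Y}{3} = - \frac{2 Y}{3}$)
$h{\left(p,m \right)} = 0$ ($h{\left(p,m \right)} = -2 - -2 = -2 + 2 = 0$)
$\frac{207 - 1}{h{\left(-13,13 \right)} + \left(3 - 2 \left(-3\right) \left(-3\right) \left(-2 + 6\right)^{2}\right)} = \frac{207 - 1}{0 + \left(3 - 2 \left(-3\right) \left(-3\right) \left(-2 + 6\right)^{2}\right)} = \frac{206}{0 + \left(3 - 2 \cdot 9 \cdot 4^{2}\right)} = \frac{206}{0 + \left(3 - 2 \cdot 9 \cdot 16\right)} = \frac{206}{0 + \left(3 - 288\right)} = \frac{206}{0 - 285} = \frac{206}{-285} = 206 \left(- \frac{1}{285}\right) = - \frac{206}{285}$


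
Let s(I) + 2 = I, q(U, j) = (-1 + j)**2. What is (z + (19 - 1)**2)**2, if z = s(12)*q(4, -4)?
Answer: 329476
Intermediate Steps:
s(I) = -2 + I
z = 250 (z = (-2 + 12)*(-1 - 4)**2 = 10*(-5)**2 = 10*25 = 250)
(z + (19 - 1)**2)**2 = (250 + (19 - 1)**2)**2 = (250 + 18**2)**2 = (250 + 324)**2 = 574**2 = 329476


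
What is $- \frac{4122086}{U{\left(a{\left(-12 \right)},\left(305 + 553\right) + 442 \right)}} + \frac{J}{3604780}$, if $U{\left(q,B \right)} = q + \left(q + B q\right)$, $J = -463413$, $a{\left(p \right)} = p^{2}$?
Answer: $- \frac{1868262193453}{84481624080} \approx -22.114$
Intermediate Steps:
$U{\left(q,B \right)} = 2 q + B q$
$- \frac{4122086}{U{\left(a{\left(-12 \right)},\left(305 + 553\right) + 442 \right)}} + \frac{J}{3604780} = - \frac{4122086}{\left(-12\right)^{2} \left(2 + \left(\left(305 + 553\right) + 442\right)\right)} - \frac{463413}{3604780} = - \frac{4122086}{144 \left(2 + \left(858 + 442\right)\right)} - \frac{463413}{3604780} = - \frac{4122086}{144 \left(2 + 1300\right)} - \frac{463413}{3604780} = - \frac{4122086}{144 \cdot 1302} - \frac{463413}{3604780} = - \frac{4122086}{187488} - \frac{463413}{3604780} = \left(-4122086\right) \frac{1}{187488} - \frac{463413}{3604780} = - \frac{2061043}{93744} - \frac{463413}{3604780} = - \frac{1868262193453}{84481624080}$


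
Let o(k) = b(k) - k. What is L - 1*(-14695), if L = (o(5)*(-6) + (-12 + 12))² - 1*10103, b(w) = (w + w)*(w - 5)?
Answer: 5492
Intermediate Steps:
b(w) = 2*w*(-5 + w) (b(w) = (2*w)*(-5 + w) = 2*w*(-5 + w))
o(k) = -k + 2*k*(-5 + k) (o(k) = 2*k*(-5 + k) - k = -k + 2*k*(-5 + k))
L = -9203 (L = ((5*(-11 + 2*5))*(-6) + (-12 + 12))² - 1*10103 = ((5*(-11 + 10))*(-6) + 0)² - 10103 = ((5*(-1))*(-6) + 0)² - 10103 = (-5*(-6) + 0)² - 10103 = (30 + 0)² - 10103 = 30² - 10103 = 900 - 10103 = -9203)
L - 1*(-14695) = -9203 - 1*(-14695) = -9203 + 14695 = 5492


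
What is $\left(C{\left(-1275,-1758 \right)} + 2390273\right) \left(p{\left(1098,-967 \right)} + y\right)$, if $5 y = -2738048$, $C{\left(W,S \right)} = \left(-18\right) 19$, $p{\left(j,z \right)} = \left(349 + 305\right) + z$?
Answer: $- \frac{6547486036703}{5} \approx -1.3095 \cdot 10^{12}$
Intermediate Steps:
$p{\left(j,z \right)} = 654 + z$
$C{\left(W,S \right)} = -342$
$y = - \frac{2738048}{5}$ ($y = \frac{1}{5} \left(-2738048\right) = - \frac{2738048}{5} \approx -5.4761 \cdot 10^{5}$)
$\left(C{\left(-1275,-1758 \right)} + 2390273\right) \left(p{\left(1098,-967 \right)} + y\right) = \left(-342 + 2390273\right) \left(\left(654 - 967\right) - \frac{2738048}{5}\right) = 2389931 \left(-313 - \frac{2738048}{5}\right) = 2389931 \left(- \frac{2739613}{5}\right) = - \frac{6547486036703}{5}$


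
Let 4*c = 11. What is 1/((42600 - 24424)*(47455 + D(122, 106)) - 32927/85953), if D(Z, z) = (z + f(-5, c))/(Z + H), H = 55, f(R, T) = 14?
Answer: 5071227/4374209174058587 ≈ 1.1593e-9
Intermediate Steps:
c = 11/4 (c = (¼)*11 = 11/4 ≈ 2.7500)
D(Z, z) = (14 + z)/(55 + Z) (D(Z, z) = (z + 14)/(Z + 55) = (14 + z)/(55 + Z))
1/((42600 - 24424)*(47455 + D(122, 106)) - 32927/85953) = 1/((42600 - 24424)*(47455 + (14 + 106)/(55 + 122)) - 32927/85953) = 1/(18176*(47455 + 120/177) - 32927*1/85953) = 1/(18176*(47455 + (1/177)*120) - 32927/85953) = 1/(18176*(47455 + 40/59) - 32927/85953) = 1/(18176*(2799885/59) - 32927/85953) = 1/(50890709760/59 - 32927/85953) = 1/(4374209174058587/5071227) = 5071227/4374209174058587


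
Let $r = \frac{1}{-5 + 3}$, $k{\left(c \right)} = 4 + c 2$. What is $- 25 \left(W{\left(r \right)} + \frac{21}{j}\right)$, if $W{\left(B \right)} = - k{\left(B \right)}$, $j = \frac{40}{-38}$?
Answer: $\frac{2295}{4} \approx 573.75$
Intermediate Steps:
$j = - \frac{20}{19}$ ($j = 40 \left(- \frac{1}{38}\right) = - \frac{20}{19} \approx -1.0526$)
$k{\left(c \right)} = 4 + 2 c$
$r = - \frac{1}{2}$ ($r = \frac{1}{-2} = - \frac{1}{2} \approx -0.5$)
$W{\left(B \right)} = -4 - 2 B$ ($W{\left(B \right)} = - (4 + 2 B) = -4 - 2 B$)
$- 25 \left(W{\left(r \right)} + \frac{21}{j}\right) = - 25 \left(\left(-4 - -1\right) + \frac{21}{- \frac{20}{19}}\right) = - 25 \left(\left(-4 + 1\right) + 21 \left(- \frac{19}{20}\right)\right) = - 25 \left(-3 - \frac{399}{20}\right) = \left(-25\right) \left(- \frac{459}{20}\right) = \frac{2295}{4}$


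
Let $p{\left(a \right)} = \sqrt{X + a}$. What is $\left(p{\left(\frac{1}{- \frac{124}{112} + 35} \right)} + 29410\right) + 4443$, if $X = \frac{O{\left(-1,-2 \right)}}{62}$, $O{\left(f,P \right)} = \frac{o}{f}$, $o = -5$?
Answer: $33853 + \frac{\sqrt{381329078}}{58838} \approx 33853.0$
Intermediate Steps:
$O{\left(f,P \right)} = - \frac{5}{f}$
$X = \frac{5}{62}$ ($X = \frac{\left(-5\right) \frac{1}{-1}}{62} = \left(-5\right) \left(-1\right) \frac{1}{62} = 5 \cdot \frac{1}{62} = \frac{5}{62} \approx 0.080645$)
$p{\left(a \right)} = \sqrt{\frac{5}{62} + a}$
$\left(p{\left(\frac{1}{- \frac{124}{112} + 35} \right)} + 29410\right) + 4443 = \left(\frac{\sqrt{310 + \frac{3844}{- \frac{124}{112} + 35}}}{62} + 29410\right) + 4443 = \left(\frac{\sqrt{310 + \frac{3844}{\left(-124\right) \frac{1}{112} + 35}}}{62} + 29410\right) + 4443 = \left(\frac{\sqrt{310 + \frac{3844}{- \frac{31}{28} + 35}}}{62} + 29410\right) + 4443 = \left(\frac{\sqrt{310 + \frac{3844}{\frac{949}{28}}}}{62} + 29410\right) + 4443 = \left(\frac{\sqrt{310 + 3844 \cdot \frac{28}{949}}}{62} + 29410\right) + 4443 = \left(\frac{\sqrt{310 + \frac{107632}{949}}}{62} + 29410\right) + 4443 = \left(\frac{\sqrt{\frac{401822}{949}}}{62} + 29410\right) + 4443 = \left(\frac{\frac{1}{949} \sqrt{381329078}}{62} + 29410\right) + 4443 = \left(\frac{\sqrt{381329078}}{58838} + 29410\right) + 4443 = \left(29410 + \frac{\sqrt{381329078}}{58838}\right) + 4443 = 33853 + \frac{\sqrt{381329078}}{58838}$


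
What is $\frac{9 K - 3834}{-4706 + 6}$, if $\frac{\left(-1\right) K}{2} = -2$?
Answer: $\frac{1899}{2350} \approx 0.80809$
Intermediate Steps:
$K = 4$ ($K = \left(-2\right) \left(-2\right) = 4$)
$\frac{9 K - 3834}{-4706 + 6} = \frac{9 \cdot 4 - 3834}{-4706 + 6} = \frac{36 - 3834}{-4700} = \left(-3798\right) \left(- \frac{1}{4700}\right) = \frac{1899}{2350}$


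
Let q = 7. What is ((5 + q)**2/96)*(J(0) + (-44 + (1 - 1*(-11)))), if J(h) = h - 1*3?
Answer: -105/2 ≈ -52.500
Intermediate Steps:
J(h) = -3 + h (J(h) = h - 3 = -3 + h)
((5 + q)**2/96)*(J(0) + (-44 + (1 - 1*(-11)))) = ((5 + 7)**2/96)*((-3 + 0) + (-44 + (1 - 1*(-11)))) = (12**2*(1/96))*(-3 + (-44 + (1 + 11))) = (144*(1/96))*(-3 + (-44 + 12)) = 3*(-3 - 32)/2 = (3/2)*(-35) = -105/2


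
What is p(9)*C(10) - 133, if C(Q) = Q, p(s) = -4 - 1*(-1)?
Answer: -163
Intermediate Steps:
p(s) = -3 (p(s) = -4 + 1 = -3)
p(9)*C(10) - 133 = -3*10 - 133 = -30 - 133 = -163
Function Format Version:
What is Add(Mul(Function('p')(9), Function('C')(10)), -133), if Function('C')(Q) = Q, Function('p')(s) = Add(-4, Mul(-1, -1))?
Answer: -163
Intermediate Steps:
Function('p')(s) = -3 (Function('p')(s) = Add(-4, 1) = -3)
Add(Mul(Function('p')(9), Function('C')(10)), -133) = Add(Mul(-3, 10), -133) = Add(-30, -133) = -163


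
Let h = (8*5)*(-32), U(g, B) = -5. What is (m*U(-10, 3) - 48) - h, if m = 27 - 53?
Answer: 1362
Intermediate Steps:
m = -26
h = -1280 (h = 40*(-32) = -1280)
(m*U(-10, 3) - 48) - h = (-26*(-5) - 48) - 1*(-1280) = (130 - 48) + 1280 = 82 + 1280 = 1362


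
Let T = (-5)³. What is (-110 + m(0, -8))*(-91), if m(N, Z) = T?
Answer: 21385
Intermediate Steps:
T = -125
m(N, Z) = -125
(-110 + m(0, -8))*(-91) = (-110 - 125)*(-91) = -235*(-91) = 21385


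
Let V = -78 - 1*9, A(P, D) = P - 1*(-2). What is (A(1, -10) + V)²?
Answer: 7056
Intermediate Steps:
A(P, D) = 2 + P (A(P, D) = P + 2 = 2 + P)
V = -87 (V = -78 - 9 = -87)
(A(1, -10) + V)² = ((2 + 1) - 87)² = (3 - 87)² = (-84)² = 7056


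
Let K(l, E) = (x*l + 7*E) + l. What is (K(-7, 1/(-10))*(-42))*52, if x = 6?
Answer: 542724/5 ≈ 1.0854e+5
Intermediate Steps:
K(l, E) = 7*E + 7*l (K(l, E) = (6*l + 7*E) + l = 7*E + 7*l)
(K(-7, 1/(-10))*(-42))*52 = ((7/(-10) + 7*(-7))*(-42))*52 = ((7*(-1/10) - 49)*(-42))*52 = ((-7/10 - 49)*(-42))*52 = -497/10*(-42)*52 = (10437/5)*52 = 542724/5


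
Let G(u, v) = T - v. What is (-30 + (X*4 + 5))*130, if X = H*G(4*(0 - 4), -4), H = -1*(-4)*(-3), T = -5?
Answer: 2990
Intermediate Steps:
G(u, v) = -5 - v
H = -12 (H = 4*(-3) = -12)
X = 12 (X = -12*(-5 - 1*(-4)) = -12*(-5 + 4) = -12*(-1) = 12)
(-30 + (X*4 + 5))*130 = (-30 + (12*4 + 5))*130 = (-30 + (48 + 5))*130 = (-30 + 53)*130 = 23*130 = 2990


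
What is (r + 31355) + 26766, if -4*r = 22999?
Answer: 209485/4 ≈ 52371.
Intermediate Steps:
r = -22999/4 (r = -1/4*22999 = -22999/4 ≈ -5749.8)
(r + 31355) + 26766 = (-22999/4 + 31355) + 26766 = 102421/4 + 26766 = 209485/4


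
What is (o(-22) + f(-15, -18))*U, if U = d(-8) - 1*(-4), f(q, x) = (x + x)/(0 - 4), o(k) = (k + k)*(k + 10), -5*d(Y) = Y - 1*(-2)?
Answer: 13962/5 ≈ 2792.4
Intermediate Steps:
d(Y) = -2/5 - Y/5 (d(Y) = -(Y - 1*(-2))/5 = -(Y + 2)/5 = -(2 + Y)/5 = -2/5 - Y/5)
o(k) = 2*k*(10 + k) (o(k) = (2*k)*(10 + k) = 2*k*(10 + k))
f(q, x) = -x/2 (f(q, x) = (2*x)/(-4) = (2*x)*(-1/4) = -x/2)
U = 26/5 (U = (-2/5 - 1/5*(-8)) - 1*(-4) = (-2/5 + 8/5) + 4 = 6/5 + 4 = 26/5 ≈ 5.2000)
(o(-22) + f(-15, -18))*U = (2*(-22)*(10 - 22) - 1/2*(-18))*(26/5) = (2*(-22)*(-12) + 9)*(26/5) = (528 + 9)*(26/5) = 537*(26/5) = 13962/5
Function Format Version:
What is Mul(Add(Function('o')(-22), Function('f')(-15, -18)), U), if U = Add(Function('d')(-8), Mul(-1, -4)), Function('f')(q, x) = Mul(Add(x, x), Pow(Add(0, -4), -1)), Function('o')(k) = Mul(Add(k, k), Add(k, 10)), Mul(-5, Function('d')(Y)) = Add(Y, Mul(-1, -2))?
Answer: Rational(13962, 5) ≈ 2792.4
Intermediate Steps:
Function('d')(Y) = Add(Rational(-2, 5), Mul(Rational(-1, 5), Y)) (Function('d')(Y) = Mul(Rational(-1, 5), Add(Y, Mul(-1, -2))) = Mul(Rational(-1, 5), Add(Y, 2)) = Mul(Rational(-1, 5), Add(2, Y)) = Add(Rational(-2, 5), Mul(Rational(-1, 5), Y)))
Function('o')(k) = Mul(2, k, Add(10, k)) (Function('o')(k) = Mul(Mul(2, k), Add(10, k)) = Mul(2, k, Add(10, k)))
Function('f')(q, x) = Mul(Rational(-1, 2), x) (Function('f')(q, x) = Mul(Mul(2, x), Pow(-4, -1)) = Mul(Mul(2, x), Rational(-1, 4)) = Mul(Rational(-1, 2), x))
U = Rational(26, 5) (U = Add(Add(Rational(-2, 5), Mul(Rational(-1, 5), -8)), Mul(-1, -4)) = Add(Add(Rational(-2, 5), Rational(8, 5)), 4) = Add(Rational(6, 5), 4) = Rational(26, 5) ≈ 5.2000)
Mul(Add(Function('o')(-22), Function('f')(-15, -18)), U) = Mul(Add(Mul(2, -22, Add(10, -22)), Mul(Rational(-1, 2), -18)), Rational(26, 5)) = Mul(Add(Mul(2, -22, -12), 9), Rational(26, 5)) = Mul(Add(528, 9), Rational(26, 5)) = Mul(537, Rational(26, 5)) = Rational(13962, 5)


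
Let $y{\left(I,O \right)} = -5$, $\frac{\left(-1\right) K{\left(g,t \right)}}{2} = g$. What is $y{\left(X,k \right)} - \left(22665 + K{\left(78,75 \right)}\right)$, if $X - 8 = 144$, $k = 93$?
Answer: $-22514$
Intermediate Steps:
$X = 152$ ($X = 8 + 144 = 152$)
$K{\left(g,t \right)} = - 2 g$
$y{\left(X,k \right)} - \left(22665 + K{\left(78,75 \right)}\right) = -5 - \left(22665 - 156\right) = -5 - 22509 = -22514$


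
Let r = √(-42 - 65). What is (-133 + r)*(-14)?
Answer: 1862 - 14*I*√107 ≈ 1862.0 - 144.82*I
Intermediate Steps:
r = I*√107 (r = √(-107) = I*√107 ≈ 10.344*I)
(-133 + r)*(-14) = (-133 + I*√107)*(-14) = 1862 - 14*I*√107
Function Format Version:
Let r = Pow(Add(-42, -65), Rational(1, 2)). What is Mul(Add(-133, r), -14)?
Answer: Add(1862, Mul(-14, I, Pow(107, Rational(1, 2)))) ≈ Add(1862.0, Mul(-144.82, I))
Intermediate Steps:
r = Mul(I, Pow(107, Rational(1, 2))) (r = Pow(-107, Rational(1, 2)) = Mul(I, Pow(107, Rational(1, 2))) ≈ Mul(10.344, I))
Mul(Add(-133, r), -14) = Mul(Add(-133, Mul(I, Pow(107, Rational(1, 2)))), -14) = Add(1862, Mul(-14, I, Pow(107, Rational(1, 2))))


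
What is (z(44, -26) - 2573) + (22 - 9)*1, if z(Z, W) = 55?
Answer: -2505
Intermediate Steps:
(z(44, -26) - 2573) + (22 - 9)*1 = (55 - 2573) + (22 - 9)*1 = -2518 + 13*1 = -2518 + 13 = -2505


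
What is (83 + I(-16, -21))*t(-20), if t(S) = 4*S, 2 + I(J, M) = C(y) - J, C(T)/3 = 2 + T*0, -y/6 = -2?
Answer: -8240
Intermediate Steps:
y = 12 (y = -6*(-2) = 12)
C(T) = 6 (C(T) = 3*(2 + T*0) = 3*(2 + 0) = 3*2 = 6)
I(J, M) = 4 - J (I(J, M) = -2 + (6 - J) = 4 - J)
(83 + I(-16, -21))*t(-20) = (83 + (4 - 1*(-16)))*(4*(-20)) = (83 + (4 + 16))*(-80) = (83 + 20)*(-80) = 103*(-80) = -8240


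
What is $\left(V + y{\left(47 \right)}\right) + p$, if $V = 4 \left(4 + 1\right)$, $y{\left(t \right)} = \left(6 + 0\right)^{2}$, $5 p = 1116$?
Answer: $\frac{1396}{5} \approx 279.2$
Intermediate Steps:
$p = \frac{1116}{5}$ ($p = \frac{1}{5} \cdot 1116 = \frac{1116}{5} \approx 223.2$)
$y{\left(t \right)} = 36$ ($y{\left(t \right)} = 6^{2} = 36$)
$V = 20$ ($V = 4 \cdot 5 = 20$)
$\left(V + y{\left(47 \right)}\right) + p = \left(20 + 36\right) + \frac{1116}{5} = 56 + \frac{1116}{5} = \frac{1396}{5}$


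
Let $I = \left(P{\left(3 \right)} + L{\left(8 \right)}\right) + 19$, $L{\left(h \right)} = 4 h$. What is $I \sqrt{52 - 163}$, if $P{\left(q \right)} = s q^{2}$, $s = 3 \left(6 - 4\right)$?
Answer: $105 i \sqrt{111} \approx 1106.2 i$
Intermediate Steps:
$s = 6$ ($s = 3 \cdot 2 = 6$)
$P{\left(q \right)} = 6 q^{2}$
$I = 105$ ($I = \left(6 \cdot 3^{2} + 4 \cdot 8\right) + 19 = \left(6 \cdot 9 + 32\right) + 19 = \left(54 + 32\right) + 19 = 86 + 19 = 105$)
$I \sqrt{52 - 163} = 105 \sqrt{52 - 163} = 105 \sqrt{-111} = 105 i \sqrt{111}$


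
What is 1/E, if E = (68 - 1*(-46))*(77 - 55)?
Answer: 1/2508 ≈ 0.00039872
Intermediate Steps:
E = 2508 (E = (68 + 46)*22 = 114*22 = 2508)
1/E = 1/2508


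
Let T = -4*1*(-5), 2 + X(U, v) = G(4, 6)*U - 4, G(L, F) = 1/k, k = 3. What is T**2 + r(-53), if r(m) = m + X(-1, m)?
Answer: 1022/3 ≈ 340.67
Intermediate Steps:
G(L, F) = 1/3
X(U, v) = -6 + U/3 (X(U, v) = -2 + (U/3 - 4) = -2 + (-4 + U/3) = -6 + U/3)
T = 20 (T = -4*(-5) = 20)
r(m) = -19/3 + m (r(m) = m + (-6 + (1/3)*(-1)) = m + (-6 - 1/3) = m - 19/3 = -19/3 + m)
T**2 + r(-53) = 20**2 + (-19/3 - 53) = 400 - 178/3 = 1022/3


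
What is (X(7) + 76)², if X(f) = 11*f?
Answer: 23409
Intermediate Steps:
(X(7) + 76)² = (11*7 + 76)² = (77 + 76)² = 153² = 23409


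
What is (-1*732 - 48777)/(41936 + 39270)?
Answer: -49509/81206 ≈ -0.60967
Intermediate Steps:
(-1*732 - 48777)/(41936 + 39270) = (-732 - 48777)/81206 = -49509*1/81206 = -49509/81206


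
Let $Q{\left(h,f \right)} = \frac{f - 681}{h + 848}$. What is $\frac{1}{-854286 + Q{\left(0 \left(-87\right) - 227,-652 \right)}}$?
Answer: $- \frac{621}{530512939} \approx -1.1706 \cdot 10^{-6}$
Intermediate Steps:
$Q{\left(h,f \right)} = \frac{-681 + f}{848 + h}$
$\frac{1}{-854286 + Q{\left(0 \left(-87\right) - 227,-652 \right)}} = \frac{1}{-854286 + \frac{-681 - 652}{848 + \left(0 \left(-87\right) - 227\right)}} = \frac{1}{-854286 + \frac{1}{848 + \left(0 - 227\right)} \left(-1333\right)} = \frac{1}{-854286 + \frac{1}{848 - 227} \left(-1333\right)} = \frac{1}{-854286 + \frac{1}{621} \left(-1333\right)} = \frac{1}{-854286 - \frac{1333}{621}} = \frac{1}{- \frac{530512939}{621}} = - \frac{621}{530512939}$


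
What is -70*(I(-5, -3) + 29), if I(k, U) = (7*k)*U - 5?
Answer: -9030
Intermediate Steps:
I(k, U) = -5 + 7*U*k (I(k, U) = 7*U*k - 5 = -5 + 7*U*k)
-70*(I(-5, -3) + 29) = -70*((-5 + 7*(-3)*(-5)) + 29) = -70*((-5 + 105) + 29) = -70*(100 + 29) = -70*129 = -9030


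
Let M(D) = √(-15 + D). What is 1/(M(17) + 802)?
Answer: 401/321601 - √2/643202 ≈ 0.0012447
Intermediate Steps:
1/(M(17) + 802) = 1/(√(-15 + 17) + 802) = 1/(√2 + 802) = 1/(802 + √2)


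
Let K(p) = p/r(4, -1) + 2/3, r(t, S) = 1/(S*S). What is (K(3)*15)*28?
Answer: 1540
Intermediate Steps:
r(t, S) = S⁻² (r(t, S) = 1/(S²) = S⁻²)
K(p) = ⅔ + p (K(p) = p/((-1)⁻²) + 2/3 = p/1 + 2*(⅓) = p*1 + ⅔ = p + ⅔ = ⅔ + p)
(K(3)*15)*28 = ((⅔ + 3)*15)*28 = ((11/3)*15)*28 = 55*28 = 1540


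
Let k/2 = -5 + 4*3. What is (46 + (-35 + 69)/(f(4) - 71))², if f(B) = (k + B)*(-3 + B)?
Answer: 5779216/2809 ≈ 2057.4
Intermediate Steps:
k = 14 (k = 2*(-5 + 4*3) = 2*(-5 + 12) = 2*7 = 14)
f(B) = (-3 + B)*(14 + B) (f(B) = (14 + B)*(-3 + B) = (-3 + B)*(14 + B))
(46 + (-35 + 69)/(f(4) - 71))² = (46 + (-35 + 69)/((-42 + 4² + 11*4) - 71))² = (46 + 34/((-42 + 16 + 44) - 71))² = (46 + 34/(18 - 71))² = (46 + 34/(-53))² = (46 + 34*(-1/53))² = (46 - 34/53)² = (2404/53)² = 5779216/2809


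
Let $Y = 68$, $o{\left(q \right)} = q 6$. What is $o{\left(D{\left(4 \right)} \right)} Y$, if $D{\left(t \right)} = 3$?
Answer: $1224$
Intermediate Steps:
$o{\left(q \right)} = 6 q$
$o{\left(D{\left(4 \right)} \right)} Y = 6 \cdot 3 \cdot 68 = 18 \cdot 68 = 1224$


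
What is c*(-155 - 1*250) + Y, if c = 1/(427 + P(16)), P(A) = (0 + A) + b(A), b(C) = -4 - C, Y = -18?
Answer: -891/47 ≈ -18.957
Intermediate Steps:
P(A) = -4 (P(A) = (0 + A) + (-4 - A) = A + (-4 - A) = -4)
c = 1/423 (c = 1/(427 - 4) = 1/423 ≈ 0.0023641)
c*(-155 - 1*250) + Y = (-155 - 1*250)/423 - 18 = (-155 - 250)/423 - 18 = (1/423)*(-405) - 18 = -45/47 - 18 = -891/47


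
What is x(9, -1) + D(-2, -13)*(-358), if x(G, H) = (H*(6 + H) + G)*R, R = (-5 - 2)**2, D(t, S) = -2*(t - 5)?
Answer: -4816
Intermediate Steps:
D(t, S) = 10 - 2*t (D(t, S) = -2*(-5 + t) = 10 - 2*t)
R = 49 (R = (-7)**2 = 49)
x(G, H) = 49*G + 49*H*(6 + H) (x(G, H) = (H*(6 + H) + G)*49 = (G + H*(6 + H))*49 = 49*G + 49*H*(6 + H))
x(9, -1) + D(-2, -13)*(-358) = (49*9 + 49*(-1)**2 + 294*(-1)) + (10 - 2*(-2))*(-358) = (441 + 49*1 - 294) + (10 + 4)*(-358) = (441 + 49 - 294) + 14*(-358) = 196 - 5012 = -4816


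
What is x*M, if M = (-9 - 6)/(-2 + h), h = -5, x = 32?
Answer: 480/7 ≈ 68.571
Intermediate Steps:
M = 15/7 (M = (-9 - 6)/(-2 - 5) = -15/(-7) = -15*(-1/7) = 15/7 ≈ 2.1429)
x*M = 32*(15/7) = 480/7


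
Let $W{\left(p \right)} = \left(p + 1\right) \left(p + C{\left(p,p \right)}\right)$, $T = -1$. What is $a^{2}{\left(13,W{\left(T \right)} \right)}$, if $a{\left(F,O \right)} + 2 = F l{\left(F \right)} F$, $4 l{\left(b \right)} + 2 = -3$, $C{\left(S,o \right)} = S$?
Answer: $\frac{727609}{16} \approx 45476.0$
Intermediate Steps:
$l{\left(b \right)} = - \frac{5}{4}$ ($l{\left(b \right)} = - \frac{1}{2} + \frac{1}{4} \left(-3\right) = - \frac{1}{2} - \frac{3}{4} = - \frac{5}{4}$)
$W{\left(p \right)} = 2 p \left(1 + p\right)$ ($W{\left(p \right)} = \left(p + 1\right) \left(p + p\right) = \left(1 + p\right) 2 p = 2 p \left(1 + p\right)$)
$a{\left(F,O \right)} = -2 - \frac{5 F^{2}}{4}$ ($a{\left(F,O \right)} = -2 + F \left(- \frac{5}{4}\right) F = -2 + - \frac{5 F}{4} F = -2 - \frac{5 F^{2}}{4}$)
$a^{2}{\left(13,W{\left(T \right)} \right)} = \left(-2 - \frac{5 \cdot 13^{2}}{4}\right)^{2} = \left(-2 - \frac{845}{4}\right)^{2} = \left(- \frac{853}{4}\right)^{2} = \frac{727609}{16}$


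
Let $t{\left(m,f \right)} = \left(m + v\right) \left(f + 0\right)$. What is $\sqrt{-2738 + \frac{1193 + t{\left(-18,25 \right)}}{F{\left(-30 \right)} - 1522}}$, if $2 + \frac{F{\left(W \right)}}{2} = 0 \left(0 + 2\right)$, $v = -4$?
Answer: $\frac{i \sqrt{6376896106}}{1526} \approx 52.33 i$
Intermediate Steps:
$F{\left(W \right)} = -4$ ($F{\left(W \right)} = -4 + 2 \cdot 0 \left(0 + 2\right) = -4 + 2 \cdot 0 \cdot 2 = -4 + 2 \cdot 0 = -4 + 0 = -4$)
$t{\left(m,f \right)} = f \left(-4 + m\right)$ ($t{\left(m,f \right)} = \left(m - 4\right) \left(f + 0\right) = \left(-4 + m\right) f = f \left(-4 + m\right)$)
$\sqrt{-2738 + \frac{1193 + t{\left(-18,25 \right)}}{F{\left(-30 \right)} - 1522}} = \sqrt{-2738 + \frac{1193 + 25 \left(-4 - 18\right)}{-4 - 1522}} = \sqrt{-2738 + \frac{1193 + 25 \left(-22\right)}{-1526}} = \sqrt{-2738 + \left(1193 - 550\right) \left(- \frac{1}{1526}\right)} = \sqrt{-2738 + 643 \left(- \frac{1}{1526}\right)} = \sqrt{-2738 - \frac{643}{1526}} = \sqrt{- \frac{4178831}{1526}} = \frac{i \sqrt{6376896106}}{1526}$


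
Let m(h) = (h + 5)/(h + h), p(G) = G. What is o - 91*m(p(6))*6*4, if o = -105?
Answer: -2107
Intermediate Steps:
m(h) = (5 + h)/(2*h) (m(h) = (5 + h)/((2*h)) = (5 + h)*(1/(2*h)) = (5 + h)/(2*h))
o - 91*m(p(6))*6*4 = -105 - 91*((½)*(5 + 6)/6)*6*4 = -105 - 91*((½)*(⅙)*11)*6*4 = -105 - 91*(11/12)*6*4 = -105 - 1001*4/2 = -105 - 91*22 = -105 - 2002 = -2107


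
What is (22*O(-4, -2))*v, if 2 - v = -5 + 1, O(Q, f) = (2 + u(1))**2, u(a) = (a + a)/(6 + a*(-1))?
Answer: 19008/25 ≈ 760.32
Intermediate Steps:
u(a) = 2*a/(6 - a) (u(a) = (2*a)/(6 - a) = 2*a/(6 - a))
O(Q, f) = 144/25 (O(Q, f) = (2 - 2*1/(-6 + 1))**2 = (2 - 2*1/(-5))**2 = (2 - 2*1*(-1/5))**2 = (2 + 2/5)**2 = (12/5)**2 = 144/25)
v = 6 (v = 2 - (-5 + 1) = 2 - 1*(-4) = 2 + 4 = 6)
(22*O(-4, -2))*v = (22*(144/25))*6 = (3168/25)*6 = 19008/25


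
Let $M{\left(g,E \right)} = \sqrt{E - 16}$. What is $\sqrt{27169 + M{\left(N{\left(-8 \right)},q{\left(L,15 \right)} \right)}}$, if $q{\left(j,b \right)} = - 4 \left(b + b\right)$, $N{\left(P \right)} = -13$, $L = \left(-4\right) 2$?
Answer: $\sqrt{27169 + 2 i \sqrt{34}} \approx 164.83 + 0.0354 i$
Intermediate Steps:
$L = -8$
$q{\left(j,b \right)} = - 8 b$ ($q{\left(j,b \right)} = - 4 \cdot 2 b = - 8 b$)
$M{\left(g,E \right)} = \sqrt{-16 + E}$
$\sqrt{27169 + M{\left(N{\left(-8 \right)},q{\left(L,15 \right)} \right)}} = \sqrt{27169 + \sqrt{-16 - 120}} = \sqrt{27169 + \sqrt{-136}} = \sqrt{27169 + 2 i \sqrt{34}}$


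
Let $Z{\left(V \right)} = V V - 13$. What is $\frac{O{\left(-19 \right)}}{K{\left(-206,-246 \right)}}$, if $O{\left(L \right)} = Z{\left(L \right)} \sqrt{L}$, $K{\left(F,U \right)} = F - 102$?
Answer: $- \frac{87 i \sqrt{19}}{77} \approx - 4.925 i$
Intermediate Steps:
$Z{\left(V \right)} = -13 + V^{2}$ ($Z{\left(V \right)} = V^{2} - 13 = -13 + V^{2}$)
$K{\left(F,U \right)} = -102 + F$ ($K{\left(F,U \right)} = F - 102 = -102 + F$)
$O{\left(L \right)} = \sqrt{L} \left(-13 + L^{2}\right)$ ($O{\left(L \right)} = \left(-13 + L^{2}\right) \sqrt{L} = \sqrt{L} \left(-13 + L^{2}\right)$)
$\frac{O{\left(-19 \right)}}{K{\left(-206,-246 \right)}} = \frac{\sqrt{-19} \left(-13 + \left(-19\right)^{2}\right)}{-102 - 206} = \frac{i \sqrt{19} \left(-13 + 361\right)}{-308} = i \sqrt{19} \cdot 348 \left(- \frac{1}{308}\right) = 348 i \sqrt{19} \left(- \frac{1}{308}\right) = - \frac{87 i \sqrt{19}}{77}$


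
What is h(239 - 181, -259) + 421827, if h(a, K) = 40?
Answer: 421867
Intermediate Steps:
h(239 - 181, -259) + 421827 = 40 + 421827 = 421867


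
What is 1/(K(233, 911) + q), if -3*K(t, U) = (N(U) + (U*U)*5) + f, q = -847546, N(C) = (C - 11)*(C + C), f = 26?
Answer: -3/8332069 ≈ -3.6005e-7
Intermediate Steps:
N(C) = 2*C*(-11 + C) (N(C) = (-11 + C)*(2*C) = 2*C*(-11 + C))
K(t, U) = -26/3 - 5*U**2/3 - 2*U*(-11 + U)/3 (K(t, U) = -((2*U*(-11 + U) + (U*U)*5) + 26)/3 = -((2*U*(-11 + U) + U**2*5) + 26)/3 = -((2*U*(-11 + U) + 5*U**2) + 26)/3 = -((5*U**2 + 2*U*(-11 + U)) + 26)/3 = -(26 + 5*U**2 + 2*U*(-11 + U))/3 = -26/3 - 5*U**2/3 - 2*U*(-11 + U)/3)
1/(K(233, 911) + q) = 1/((-26/3 - 7/3*911**2 + (22/3)*911) - 847546) = 1/((-26/3 - 7/3*829921 + 20042/3) - 847546) = 1/((-26/3 - 5809447/3 + 20042/3) - 847546) = 1/(-5789431/3 - 847546) = 1/(-8332069/3) = -3/8332069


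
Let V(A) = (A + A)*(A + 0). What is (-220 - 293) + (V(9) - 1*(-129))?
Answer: -222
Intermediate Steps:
V(A) = 2*A² (V(A) = (2*A)*A = 2*A²)
(-220 - 293) + (V(9) - 1*(-129)) = (-220 - 293) + (2*9² - 1*(-129)) = -513 + (2*81 + 129) = -513 + (162 + 129) = -513 + 291 = -222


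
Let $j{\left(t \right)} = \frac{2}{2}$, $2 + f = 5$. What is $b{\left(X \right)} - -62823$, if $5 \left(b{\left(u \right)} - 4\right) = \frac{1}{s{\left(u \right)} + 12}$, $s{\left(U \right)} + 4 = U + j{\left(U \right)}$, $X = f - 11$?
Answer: $\frac{314136}{5} \approx 62827.0$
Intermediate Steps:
$f = 3$ ($f = -2 + 5 = 3$)
$j{\left(t \right)} = 1$ ($j{\left(t \right)} = 2 \cdot \frac{1}{2} = 1$)
$X = -8$ ($X = 3 - 11 = -8$)
$s{\left(U \right)} = -3 + U$ ($s{\left(U \right)} = -4 + \left(U + 1\right) = -4 + \left(1 + U\right) = -3 + U$)
$b{\left(u \right)} = 4 + \frac{1}{5 \left(9 + u\right)}$ ($b{\left(u \right)} = 4 + \frac{1}{5 \left(\left(-3 + u\right) + 12\right)} = 4 + \frac{1}{5 \left(9 + u\right)}$)
$b{\left(X \right)} - -62823 = \frac{181 + 20 \left(-8\right)}{5 \left(9 - 8\right)} - -62823 = \frac{181 - 160}{5 \cdot 1} + 62823 = \frac{1}{5} \cdot 1 \cdot 21 + 62823 = \frac{21}{5} + 62823 = \frac{314136}{5}$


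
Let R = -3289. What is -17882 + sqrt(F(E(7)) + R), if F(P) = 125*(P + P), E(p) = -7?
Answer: -17882 + I*sqrt(5039) ≈ -17882.0 + 70.986*I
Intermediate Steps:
F(P) = 250*P (F(P) = 125*(2*P) = 250*P)
-17882 + sqrt(F(E(7)) + R) = -17882 + sqrt(250*(-7) - 3289) = -17882 + sqrt(-1750 - 3289) = -17882 + sqrt(-5039) = -17882 + I*sqrt(5039)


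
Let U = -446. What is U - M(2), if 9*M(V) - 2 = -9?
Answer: -4007/9 ≈ -445.22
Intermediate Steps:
M(V) = -7/9 (M(V) = 2/9 + (⅑)*(-9) = 2/9 - 1 = -7/9)
U - M(2) = -446 - 1*(-7/9) = -446 + 7/9 = -4007/9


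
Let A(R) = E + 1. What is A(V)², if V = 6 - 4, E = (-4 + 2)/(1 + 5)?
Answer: 4/9 ≈ 0.44444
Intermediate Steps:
E = -⅓ (E = -2/6 = -2*⅙ = -⅓ ≈ -0.33333)
V = 2
A(R) = ⅔ (A(R) = -⅓ + 1 = ⅔)
A(V)² = (⅔)² = 4/9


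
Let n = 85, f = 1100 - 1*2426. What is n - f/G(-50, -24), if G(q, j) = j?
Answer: 119/4 ≈ 29.750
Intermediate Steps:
f = -1326 (f = 1100 - 2426 = -1326)
n - f/G(-50, -24) = 85 - (-1326)/(-24) = 85 - (-1326)*(-1)/24 = 85 - 1*221/4 = 85 - 221/4 = 119/4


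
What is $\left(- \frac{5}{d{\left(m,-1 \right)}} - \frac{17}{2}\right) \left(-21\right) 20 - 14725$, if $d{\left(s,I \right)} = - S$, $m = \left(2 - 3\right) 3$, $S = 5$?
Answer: $-11575$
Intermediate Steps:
$m = -3$ ($m = \left(-1\right) 3 = -3$)
$d{\left(s,I \right)} = -5$ ($d{\left(s,I \right)} = \left(-1\right) 5 = -5$)
$\left(- \frac{5}{d{\left(m,-1 \right)}} - \frac{17}{2}\right) \left(-21\right) 20 - 14725 = \left(- \frac{5}{-5} - \frac{17}{2}\right) \left(-21\right) 20 - 14725 = \left(\left(-5\right) \left(- \frac{1}{5}\right) - \frac{17}{2}\right) \left(-21\right) 20 - 14725 = \left(1 - \frac{17}{2}\right) \left(-21\right) 20 - 14725 = \left(- \frac{15}{2}\right) \left(-21\right) 20 - 14725 = \frac{315}{2} \cdot 20 - 14725 = 3150 - 14725 = -11575$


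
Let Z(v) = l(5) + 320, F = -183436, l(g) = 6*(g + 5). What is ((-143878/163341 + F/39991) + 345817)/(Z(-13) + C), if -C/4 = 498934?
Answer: -205354517507623/1184909496803676 ≈ -0.17331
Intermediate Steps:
C = -1995736 (C = -4*498934 = -1995736)
l(g) = 30 + 6*g (l(g) = 6*(5 + g) = 30 + 6*g)
Z(v) = 380 (Z(v) = (30 + 6*5) + 320 = (30 + 30) + 320 = 60 + 320 = 380)
((-143878/163341 + F/39991) + 345817)/(Z(-13) + C) = ((-143878/163341 - 183436/39991) + 345817)/(380 - 1995736) = ((-143878*1/163341 - 183436*1/39991) + 345817)/(-1995356) = ((-143878/163341 - 183436/39991) + 345817)*(-1/1995356) = (-35716444774/6532169931 + 345817)*(-1/1995356) = (2258899692583853/6532169931)*(-1/1995356) = -205354517507623/1184909496803676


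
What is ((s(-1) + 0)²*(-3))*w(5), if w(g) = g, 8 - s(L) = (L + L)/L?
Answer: -540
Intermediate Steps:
s(L) = 6 (s(L) = 8 - (L + L)/L = 8 - 2*L/L = 8 - 1*2 = 8 - 2 = 6)
((s(-1) + 0)²*(-3))*w(5) = ((6 + 0)²*(-3))*5 = (6²*(-3))*5 = (36*(-3))*5 = -108*5 = -540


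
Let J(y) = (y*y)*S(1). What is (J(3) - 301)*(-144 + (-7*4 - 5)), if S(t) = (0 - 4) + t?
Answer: 58056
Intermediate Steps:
S(t) = -4 + t
J(y) = -3*y² (J(y) = (y*y)*(-4 + 1) = y²*(-3) = -3*y²)
(J(3) - 301)*(-144 + (-7*4 - 5)) = (-3*3² - 301)*(-144 + (-7*4 - 5)) = (-3*9 - 301)*(-144 + (-28 - 5)) = (-27 - 301)*(-144 - 33) = -328*(-177) = 58056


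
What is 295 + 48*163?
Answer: 8119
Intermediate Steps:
295 + 48*163 = 295 + 7824 = 8119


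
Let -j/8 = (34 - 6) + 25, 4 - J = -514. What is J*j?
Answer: -219632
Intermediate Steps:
J = 518 (J = 4 - 1*(-514) = 4 + 514 = 518)
j = -424 (j = -8*((34 - 6) + 25) = -8*(28 + 25) = -8*53 = -424)
J*j = 518*(-424) = -219632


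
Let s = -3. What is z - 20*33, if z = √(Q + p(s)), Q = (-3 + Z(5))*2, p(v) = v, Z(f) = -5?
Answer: -660 + I*√19 ≈ -660.0 + 4.3589*I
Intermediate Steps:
Q = -16 (Q = (-3 - 5)*2 = -8*2 = -16)
z = I*√19 (z = √(-16 - 3) = √(-19) = I*√19 ≈ 4.3589*I)
z - 20*33 = I*√19 - 20*33 = I*√19 - 660 = -660 + I*√19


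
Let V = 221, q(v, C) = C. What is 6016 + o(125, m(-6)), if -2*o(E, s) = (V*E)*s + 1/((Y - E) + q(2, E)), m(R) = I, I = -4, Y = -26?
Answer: 3185833/52 ≈ 61266.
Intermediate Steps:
m(R) = -4
o(E, s) = 1/52 - 221*E*s/2 (o(E, s) = -((221*E)*s + 1/((-26 - E) + E))/2 = -(221*E*s + 1/(-26))/2 = -(221*E*s - 1/26)/2 = -(-1/26 + 221*E*s)/2 = 1/52 - 221*E*s/2)
6016 + o(125, m(-6)) = 6016 + (1/52 - 221/2*125*(-4)) = 6016 + (1/52 + 55250) = 6016 + 2873001/52 = 3185833/52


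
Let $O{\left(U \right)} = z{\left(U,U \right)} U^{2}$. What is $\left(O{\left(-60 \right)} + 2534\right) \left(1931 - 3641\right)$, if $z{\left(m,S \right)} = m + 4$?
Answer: $340402860$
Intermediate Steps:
$z{\left(m,S \right)} = 4 + m$
$O{\left(U \right)} = U^{2} \left(4 + U\right)$ ($O{\left(U \right)} = \left(4 + U\right) U^{2} = U^{2} \left(4 + U\right)$)
$\left(O{\left(-60 \right)} + 2534\right) \left(1931 - 3641\right) = \left(\left(-60\right)^{2} \left(4 - 60\right) + 2534\right) \left(1931 - 3641\right) = \left(3600 \left(-56\right) + 2534\right) \left(-1710\right) = \left(-201600 + 2534\right) \left(-1710\right) = \left(-199066\right) \left(-1710\right) = 340402860$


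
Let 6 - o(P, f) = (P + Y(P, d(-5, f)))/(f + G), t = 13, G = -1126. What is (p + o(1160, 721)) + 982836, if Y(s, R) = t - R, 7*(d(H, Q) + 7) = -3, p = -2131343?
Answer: -3255992072/2835 ≈ -1.1485e+6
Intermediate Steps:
d(H, Q) = -52/7 (d(H, Q) = -7 + (1/7)*(-3) = -7 - 3/7 = -52/7)
Y(s, R) = 13 - R
o(P, f) = 6 - (143/7 + P)/(-1126 + f) (o(P, f) = 6 - (P + (13 - 1*(-52/7)))/(f - 1126) = 6 - (P + (13 + 52/7))/(-1126 + f) = 6 - (P + 143/7)/(-1126 + f) = 6 - (143/7 + P)/(-1126 + f))
(p + o(1160, 721)) + 982836 = (-2131343 + (-47435/7 - 1*1160 + 6*721)/(-1126 + 721)) + 982836 = (-2131343 + (-47435/7 - 1160 + 4326)/(-405)) + 982836 = (-2131343 - 1/405*(-25273/7)) + 982836 = (-2131343 + 25273/2835) + 982836 = -6042332132/2835 + 982836 = -3255992072/2835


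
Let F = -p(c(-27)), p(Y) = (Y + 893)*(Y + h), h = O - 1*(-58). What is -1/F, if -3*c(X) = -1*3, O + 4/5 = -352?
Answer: -5/1313286 ≈ -3.8072e-6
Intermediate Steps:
O = -1764/5 (O = -⅘ - 352 = -1764/5 ≈ -352.80)
h = -1474/5 (h = -1764/5 - 1*(-58) = -1764/5 + 58 = -1474/5 ≈ -294.80)
c(X) = 1 (c(X) = -(-1)*3/3 = -⅓*(-3) = 1)
p(Y) = (893 + Y)*(-1474/5 + Y) (p(Y) = (Y + 893)*(Y - 1474/5) = (893 + Y)*(-1474/5 + Y))
F = 1313286/5 (F = -(-1316282/5 + 1² + (2991/5)*1) = -(-1316282/5 + 1 + 2991/5) = -1*(-1313286/5) = 1313286/5 ≈ 2.6266e+5)
-1/F = -1/1313286/5 = -1*5/1313286 = -5/1313286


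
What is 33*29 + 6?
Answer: 963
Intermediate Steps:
33*29 + 6 = 957 + 6 = 963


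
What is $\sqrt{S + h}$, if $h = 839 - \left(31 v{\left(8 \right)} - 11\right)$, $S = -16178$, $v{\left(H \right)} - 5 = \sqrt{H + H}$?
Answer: $i \sqrt{15607} \approx 124.93 i$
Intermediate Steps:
$v{\left(H \right)} = 5 + \sqrt{2} \sqrt{H}$ ($v{\left(H \right)} = 5 + \sqrt{H + H} = 5 + \sqrt{2 H} = 5 + \sqrt{2} \sqrt{H}$)
$h = 571$ ($h = 839 - \left(31 \left(5 + \sqrt{2} \sqrt{8}\right) - 11\right) = 839 - \left(31 \left(5 + \sqrt{2} \cdot 2 \sqrt{2}\right) - 11\right) = 839 - \left(31 \left(5 + 4\right) - 11\right) = 839 - \left(31 \cdot 9 - 11\right) = 839 - \left(279 - 11\right) = 839 - 268 = 571$)
$\sqrt{S + h} = \sqrt{-16178 + 571} = \sqrt{-15607} = i \sqrt{15607}$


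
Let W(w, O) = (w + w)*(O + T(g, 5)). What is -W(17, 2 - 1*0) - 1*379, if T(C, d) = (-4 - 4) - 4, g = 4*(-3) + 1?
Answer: -39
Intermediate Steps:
g = -11 (g = -12 + 1 = -11)
T(C, d) = -12 (T(C, d) = -8 - 4 = -12)
W(w, O) = 2*w*(-12 + O) (W(w, O) = (w + w)*(O - 12) = (2*w)*(-12 + O) = 2*w*(-12 + O))
-W(17, 2 - 1*0) - 1*379 = -2*17*(-12 + (2 - 1*0)) - 1*379 = -2*17*(-12 + (2 + 0)) - 379 = -2*17*(-12 + 2) - 379 = -2*17*(-10) - 379 = -1*(-340) - 379 = 340 - 379 = -39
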